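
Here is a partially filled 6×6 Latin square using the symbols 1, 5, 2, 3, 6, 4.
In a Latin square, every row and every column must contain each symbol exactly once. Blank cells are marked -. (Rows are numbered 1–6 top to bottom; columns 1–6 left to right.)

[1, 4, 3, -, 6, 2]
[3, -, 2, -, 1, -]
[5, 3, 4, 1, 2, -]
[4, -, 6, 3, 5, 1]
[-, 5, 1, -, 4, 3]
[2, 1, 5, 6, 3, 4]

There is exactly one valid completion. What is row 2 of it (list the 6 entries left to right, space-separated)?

Row 2, column 2: row 2 has {1, 2, 3} and column 2 has {1, 5, 3, 4}, leaving only 6.
Row 2, column 6: row 2 has {1, 2, 3, 6} and column 6 has {1, 2, 3, 4}, leaving only 5.
Row 2, column 4: row 2 has {1, 5, 2, 3, 6} and column 4 has {1, 3, 6}, leaving only 4.
So row 2 reads: 3 6 2 4 1 5.

3 6 2 4 1 5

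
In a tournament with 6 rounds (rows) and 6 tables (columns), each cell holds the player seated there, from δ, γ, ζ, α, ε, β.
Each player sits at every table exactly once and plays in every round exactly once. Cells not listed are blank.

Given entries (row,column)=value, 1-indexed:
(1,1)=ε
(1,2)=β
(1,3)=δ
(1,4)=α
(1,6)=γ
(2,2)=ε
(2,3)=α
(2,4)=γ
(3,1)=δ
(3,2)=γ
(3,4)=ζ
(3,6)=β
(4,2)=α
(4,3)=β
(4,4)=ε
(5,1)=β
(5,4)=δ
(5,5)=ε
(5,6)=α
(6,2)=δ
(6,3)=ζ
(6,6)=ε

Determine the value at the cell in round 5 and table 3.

Round 5 already has {δ, α, ε, β} and table 3 already has {δ, ζ, α, β}, so round 5, table 3 must be γ.

γ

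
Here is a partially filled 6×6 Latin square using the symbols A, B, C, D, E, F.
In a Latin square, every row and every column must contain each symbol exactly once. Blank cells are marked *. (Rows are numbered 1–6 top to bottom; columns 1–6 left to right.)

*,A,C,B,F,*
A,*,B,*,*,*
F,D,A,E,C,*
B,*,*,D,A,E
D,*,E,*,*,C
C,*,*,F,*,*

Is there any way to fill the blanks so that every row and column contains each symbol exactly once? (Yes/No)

Yes

No row or column among the givens repeats a symbol, and propagating forced cells runs into no contradiction.
One valid completion exists (for instance, E A C B F D / A E B C D F / F D A E C B / B C F D A E / D F E A B C / C B D F E A).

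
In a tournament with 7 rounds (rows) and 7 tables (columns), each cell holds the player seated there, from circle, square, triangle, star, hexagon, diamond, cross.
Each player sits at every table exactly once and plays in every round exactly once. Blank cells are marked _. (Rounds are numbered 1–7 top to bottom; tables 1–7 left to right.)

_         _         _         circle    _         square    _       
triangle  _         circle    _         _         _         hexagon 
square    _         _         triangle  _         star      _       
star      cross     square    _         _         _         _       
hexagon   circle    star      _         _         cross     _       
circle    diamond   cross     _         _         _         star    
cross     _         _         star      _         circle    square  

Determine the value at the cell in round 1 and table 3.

Round 1, table 1: round 1 has {circle, square} and table 1 has {circle, square, triangle, star, hexagon, cross}, leaving only diamond.
Round 2, table 6: round 2 has {circle, triangle, hexagon} and table 6 has {circle, square, star, cross}, leaving only diamond.
Round 3, table 2: round 3 has {square, triangle, star} and table 2 has {circle, diamond, cross}, leaving only hexagon.
Round 3, table 3: round 3 has {square, triangle, star, hexagon} and table 3 has {circle, square, star, cross}, leaving only diamond.
Round 7, table 2: round 7 has {circle, square, star, cross} and table 2 has {circle, hexagon, diamond, cross}, leaving only triangle.
Round 1, table 2: round 1 has {circle, square, diamond} and table 2 has {circle, triangle, hexagon, diamond, cross}, leaving only star.
Round 2, table 2: round 2 has {circle, triangle, hexagon, diamond} and table 2 has {circle, triangle, star, hexagon, diamond, cross}, leaving only square.
Round 2, table 4: round 2 has {circle, square, triangle, hexagon, diamond} and table 4 has {circle, triangle, star}, leaving only cross.
Round 2, table 5: round 2 has {circle, square, triangle, hexagon, diamond, cross} and table 5 has {}, leaving only star.
Round 7, table 3: round 7 has {circle, square, triangle, star, cross} and table 3 has {circle, square, star, diamond, cross}, leaving only hexagon.
Round 1 already has {circle, square, star, diamond} and table 3 already has {circle, square, star, hexagon, diamond, cross}, so round 1, table 3 must be triangle.

triangle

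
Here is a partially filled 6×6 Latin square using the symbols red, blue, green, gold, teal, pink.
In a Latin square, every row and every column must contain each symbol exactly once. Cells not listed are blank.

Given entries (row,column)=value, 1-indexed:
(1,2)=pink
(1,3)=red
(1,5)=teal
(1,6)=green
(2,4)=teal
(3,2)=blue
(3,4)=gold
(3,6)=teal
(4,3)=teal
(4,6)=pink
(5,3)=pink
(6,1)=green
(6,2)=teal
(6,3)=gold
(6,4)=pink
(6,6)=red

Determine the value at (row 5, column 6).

blue

Row 1, column 4: row 1 has {red, green, teal, pink} and column 4 has {gold, teal, pink}, leaving only blue.
Row 1, column 1: row 1 has {red, blue, green, teal, pink} and column 1 has {green}, leaving only gold.
Row 3, column 3: row 3 has {blue, gold, teal} and column 3 has {red, gold, teal, pink}, leaving only green.
Row 2, column 3: row 2 has {teal} and column 3 has {red, green, gold, teal, pink}, leaving only blue.
Row 2, column 6: row 2 has {blue, teal} and column 6 has {red, green, teal, pink}, leaving only gold.
Row 5 already has {pink} and column 6 already has {red, green, gold, teal, pink}, so row 5, column 6 must be blue.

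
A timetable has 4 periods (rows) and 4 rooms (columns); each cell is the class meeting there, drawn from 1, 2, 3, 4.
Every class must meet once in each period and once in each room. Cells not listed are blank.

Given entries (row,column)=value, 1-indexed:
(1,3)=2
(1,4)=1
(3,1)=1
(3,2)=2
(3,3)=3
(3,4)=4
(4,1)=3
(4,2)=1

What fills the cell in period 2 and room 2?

4

Period 1, room 1: period 1 has {1, 2} and room 1 has {1, 3}, leaving only 4.
Period 1, room 2: period 1 has {1, 2, 4} and room 2 has {1, 2}, leaving only 3.
Period 2 already has {} and room 2 already has {1, 2, 3}, so period 2, room 2 must be 4.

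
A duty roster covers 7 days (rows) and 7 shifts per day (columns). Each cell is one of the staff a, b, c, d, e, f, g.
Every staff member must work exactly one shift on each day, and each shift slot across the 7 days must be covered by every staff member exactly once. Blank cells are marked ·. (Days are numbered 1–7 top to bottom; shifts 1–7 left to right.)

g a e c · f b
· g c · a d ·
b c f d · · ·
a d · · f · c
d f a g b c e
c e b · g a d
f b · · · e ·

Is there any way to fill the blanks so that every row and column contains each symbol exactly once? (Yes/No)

No day or shift among the givens repeats a symbol, and propagating forced cells runs into no contradiction.
One valid completion exists (for instance, g a e c d f b / e g c b a d f / b c f d e g a / a d g e f b c / d f a g b c e / c e b f g a d / f b d a c e g).

Yes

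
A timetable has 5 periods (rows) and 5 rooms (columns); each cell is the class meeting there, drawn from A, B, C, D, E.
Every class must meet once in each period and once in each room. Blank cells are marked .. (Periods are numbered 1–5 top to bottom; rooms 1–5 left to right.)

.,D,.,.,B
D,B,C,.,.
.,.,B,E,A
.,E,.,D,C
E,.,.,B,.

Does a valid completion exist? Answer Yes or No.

Period 2, room 4: period 2 has {B, C, D} and room 4 has {B, D, E}, so it must be A.
Period 1, room 4: period 1 has {B, D} and room 4 has {A, B, D, E}, so it must be C.
Period 1, room 1: period 1 has {B, C, D} and room 1 has {D, E}, so it must be A.
Period 1, room 3: period 1 has {A, B, C, D} and room 3 has {B, C}, so it must be E.
Period 2, room 5: period 2 has {A, B, C, D} and room 5 has {A, B, C}, so it must be E.
Period 3, room 1: period 3 has {A, B, E} and room 1 has {A, D, E}, so it must be C.
Now period 3, room 2: period 3 together with room 2 already contain {A, B, C, D, E} — every symbol — so nothing can go there. The grid has no valid completion.

No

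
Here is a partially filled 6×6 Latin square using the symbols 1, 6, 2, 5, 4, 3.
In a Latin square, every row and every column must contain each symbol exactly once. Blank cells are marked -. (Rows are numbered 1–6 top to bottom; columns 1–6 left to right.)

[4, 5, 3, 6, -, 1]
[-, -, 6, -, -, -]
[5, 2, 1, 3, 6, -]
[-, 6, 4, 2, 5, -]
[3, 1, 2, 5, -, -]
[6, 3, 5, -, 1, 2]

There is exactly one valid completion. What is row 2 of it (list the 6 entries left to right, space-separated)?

2 4 6 1 3 5

Row 2, column 2: row 2 has {6} and column 2 has {1, 6, 2, 5, 3}, leaving only 4.
Row 2, column 4: row 2 has {6, 4} and column 4 has {6, 2, 5, 3}, leaving only 1.
Row 2, column 1: row 2 has {1, 6, 4} and column 1 has {6, 5, 4, 3}, leaving only 2.
Row 2, column 5: row 2 has {1, 6, 2, 4} and column 5 has {1, 6, 5}, leaving only 3.
Row 2, column 6: row 2 has {1, 6, 2, 4, 3} and column 6 has {1, 2}, leaving only 5.
So row 2 reads: 2 4 6 1 3 5.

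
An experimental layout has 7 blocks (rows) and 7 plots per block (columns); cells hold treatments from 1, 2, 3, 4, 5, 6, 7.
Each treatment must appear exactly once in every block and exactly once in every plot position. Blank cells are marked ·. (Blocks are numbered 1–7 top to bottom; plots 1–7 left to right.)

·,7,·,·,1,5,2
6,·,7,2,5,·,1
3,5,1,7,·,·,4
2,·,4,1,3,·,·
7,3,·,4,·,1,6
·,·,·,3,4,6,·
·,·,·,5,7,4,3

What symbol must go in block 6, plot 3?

Block 1, plot 1: block 1 has {1, 2, 5, 7} and plot 1 has {2, 3, 6, 7}, leaving only 4.
Block 1, plot 4: block 1 has {1, 2, 4, 5, 7} and plot 4 has {1, 2, 3, 4, 5, 7}, leaving only 6.
Block 1, plot 3: block 1 has {1, 2, 4, 5, 6, 7} and plot 3 has {1, 4, 7}, leaving only 3.
Block 2, plot 2: block 2 has {1, 2, 5, 6, 7} and plot 2 has {3, 5, 7}, leaving only 4.
Block 2, plot 6: block 2 has {1, 2, 4, 5, 6, 7} and plot 6 has {1, 4, 5, 6}, leaving only 3.
Block 3, plot 6: block 3 has {1, 3, 4, 5, 7} and plot 6 has {1, 3, 4, 5, 6}, leaving only 2.
Block 3, plot 5: block 3 has {1, 2, 3, 4, 5, 7} and plot 5 has {1, 3, 4, 5, 7}, leaving only 6.
Block 4, plot 2: block 4 has {1, 2, 3, 4} and plot 2 has {3, 4, 5, 7}, leaving only 6.
Block 4, plot 6: block 4 has {1, 2, 3, 4, 6} and plot 6 has {1, 2, 3, 4, 5, 6}, leaving only 7.
Block 4, plot 7: block 4 has {1, 2, 3, 4, 6, 7} and plot 7 has {1, 2, 3, 4, 6}, leaving only 5.
Block 5, plot 5: block 5 has {1, 3, 4, 6, 7} and plot 5 has {1, 3, 4, 5, 6, 7}, leaving only 2.
Block 5, plot 3: block 5 has {1, 2, 3, 4, 6, 7} and plot 3 has {1, 3, 4, 7}, leaving only 5.
Block 6 already has {3, 4, 6} and plot 3 already has {1, 3, 4, 5, 7}, so block 6, plot 3 must be 2.

2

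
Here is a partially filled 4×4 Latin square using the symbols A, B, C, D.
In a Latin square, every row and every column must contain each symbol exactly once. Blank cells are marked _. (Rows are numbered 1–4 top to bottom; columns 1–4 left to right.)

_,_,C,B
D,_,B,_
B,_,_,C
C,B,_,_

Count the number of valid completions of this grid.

1

Row 1, column 1: eliminating its row and column leaves {A}.
Row 1, column 2: eliminating its row and column leaves {A, D}.
Row 2, column 2: eliminating its row and column leaves {A, C}.
Row 2, column 4: eliminating its row and column leaves {A}.
Row 3, column 2: eliminating its row and column leaves {A, D}.
Row 3, column 3: eliminating its row and column leaves {A, D}.
Row 4, column 3: eliminating its row and column leaves {A, D}.
Row 4, column 4: eliminating its row and column leaves {A, D}.
Only one assignment across all blanks avoids any row or column repeat, giving 1 completion.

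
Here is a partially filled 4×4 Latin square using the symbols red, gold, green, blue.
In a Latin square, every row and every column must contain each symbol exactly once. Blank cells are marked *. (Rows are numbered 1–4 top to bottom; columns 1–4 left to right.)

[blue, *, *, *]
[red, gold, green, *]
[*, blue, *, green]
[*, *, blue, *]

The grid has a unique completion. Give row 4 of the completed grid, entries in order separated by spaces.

Row 2, column 4: row 2 has {red, gold, green} and column 4 has {green}, leaving only blue.
Row 3, column 1: row 3 has {green, blue} and column 1 has {red, blue}, leaving only gold.
Row 4, column 1: row 4 has {blue} and column 1 has {red, gold, blue}, leaving only green.
Row 4, column 2: row 4 has {green, blue} and column 2 has {gold, blue}, leaving only red.
Row 4, column 4: row 4 has {red, green, blue} and column 4 has {green, blue}, leaving only gold.
So row 4 reads: green red blue gold.

green red blue gold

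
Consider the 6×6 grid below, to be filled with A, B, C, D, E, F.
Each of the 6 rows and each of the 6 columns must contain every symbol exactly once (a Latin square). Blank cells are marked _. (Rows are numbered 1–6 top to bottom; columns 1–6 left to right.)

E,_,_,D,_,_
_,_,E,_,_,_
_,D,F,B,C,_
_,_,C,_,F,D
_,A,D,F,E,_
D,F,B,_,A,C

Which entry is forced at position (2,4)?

C

Row 1, column 3: row 1 has {D, E} and column 3 has {B, C, D, E, F}, leaving only A.
Row 1, column 5: row 1 has {A, D, E} and column 5 has {A, C, E, F}, leaving only B.
Row 1, column 2: row 1 has {A, B, D, E} and column 2 has {A, D, F}, leaving only C.
Row 1, column 6: row 1 has {A, B, C, D, E} and column 6 has {C, D}, leaving only F.
Row 2, column 2: row 2 has {E} and column 2 has {A, C, D, F}, leaving only B.
Row 2, column 5: row 2 has {B, E} and column 5 has {A, B, C, E, F}, leaving only D.
Row 2, column 6: row 2 has {B, D, E} and column 6 has {C, D, F}, leaving only A.
Row 2 already has {A, B, D, E} and column 4 already has {B, D, F}, so row 2, column 4 must be C.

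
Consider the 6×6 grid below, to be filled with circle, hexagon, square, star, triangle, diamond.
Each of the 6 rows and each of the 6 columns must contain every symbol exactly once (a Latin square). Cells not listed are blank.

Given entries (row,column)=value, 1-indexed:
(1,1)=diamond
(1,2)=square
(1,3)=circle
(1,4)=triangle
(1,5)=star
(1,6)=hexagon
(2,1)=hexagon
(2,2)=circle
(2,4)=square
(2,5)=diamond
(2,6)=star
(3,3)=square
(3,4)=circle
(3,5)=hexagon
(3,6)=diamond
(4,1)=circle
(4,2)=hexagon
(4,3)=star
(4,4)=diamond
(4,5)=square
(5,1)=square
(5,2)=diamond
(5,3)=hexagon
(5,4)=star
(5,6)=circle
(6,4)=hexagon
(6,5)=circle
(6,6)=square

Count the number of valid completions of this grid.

Row 2, column 3: eliminating its row and column leaves {triangle}.
Row 3, column 1: eliminating its row and column leaves {star, triangle}.
Row 3, column 2: eliminating its row and column leaves {star, triangle}.
Row 4, column 6: eliminating its row and column leaves {triangle}.
Row 5, column 5: eliminating its row and column leaves {triangle}.
Row 6, column 1: eliminating its row and column leaves {star, triangle}.
Row 6, column 2: eliminating its row and column leaves {star, triangle}.
Row 6, column 3: eliminating its row and column leaves {triangle, diamond}.
Enumerating the assignments across these blanks that avoid any row or column repeat gives 2 completions.

2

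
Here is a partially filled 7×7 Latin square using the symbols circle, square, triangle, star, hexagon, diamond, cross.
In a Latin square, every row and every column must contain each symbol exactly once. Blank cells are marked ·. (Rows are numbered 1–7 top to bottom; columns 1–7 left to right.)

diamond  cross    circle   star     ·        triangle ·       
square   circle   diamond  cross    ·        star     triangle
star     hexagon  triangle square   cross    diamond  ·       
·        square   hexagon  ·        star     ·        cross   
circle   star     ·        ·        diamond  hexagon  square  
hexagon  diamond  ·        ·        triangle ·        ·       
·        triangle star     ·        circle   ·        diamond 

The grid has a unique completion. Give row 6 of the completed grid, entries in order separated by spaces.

Row 6, column 4: row 6 has {triangle, hexagon, diamond} and column 4 has {square, star, cross}, leaving only circle.
Row 6, column 7: row 6 has {circle, triangle, hexagon, diamond} and column 7 has {square, triangle, diamond, cross}, leaving only star.
Row 1, column 7: row 1 has {circle, triangle, star, diamond, cross} and column 7 has {square, triangle, star, diamond, cross}, leaving only hexagon.
Row 1, column 5: row 1 has {circle, triangle, star, hexagon, diamond, cross} and column 5 has {circle, triangle, star, diamond, cross}, leaving only square.
Row 2, column 5: row 2 has {circle, square, triangle, star, diamond, cross} and column 5 has {circle, square, triangle, star, diamond, cross}, leaving only hexagon.
Row 3, column 7: row 3 has {square, triangle, star, hexagon, diamond, cross} and column 7 has {square, triangle, star, hexagon, diamond, cross}, leaving only circle.
Row 4, column 1: row 4 has {square, star, hexagon, cross} and column 1 has {circle, square, star, hexagon, diamond}, leaving only triangle.
Row 4, column 4: row 4 has {square, triangle, star, hexagon, cross} and column 4 has {circle, square, star, cross}, leaving only diamond.
Row 4, column 6: row 4 has {square, triangle, star, hexagon, diamond, cross} and column 6 has {triangle, star, hexagon, diamond}, leaving only circle.
Row 5, column 3: row 5 has {circle, square, star, hexagon, diamond} and column 3 has {circle, triangle, star, hexagon, diamond}, leaving only cross.
Row 6, column 3: row 6 has {circle, triangle, star, hexagon, diamond} and column 3 has {circle, triangle, star, hexagon, diamond, cross}, leaving only square.
Row 6, column 6: row 6 has {circle, square, triangle, star, hexagon, diamond} and column 6 has {circle, triangle, star, hexagon, diamond}, leaving only cross.
So row 6 reads: hexagon diamond square circle triangle cross star.

hexagon diamond square circle triangle cross star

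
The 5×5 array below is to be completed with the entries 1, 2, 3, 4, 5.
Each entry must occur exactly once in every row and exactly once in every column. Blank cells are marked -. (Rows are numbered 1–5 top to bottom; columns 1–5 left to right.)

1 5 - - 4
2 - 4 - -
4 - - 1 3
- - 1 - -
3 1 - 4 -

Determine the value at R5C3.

2

Row 2, column 2: row 2 has {2, 4} and column 2 has {1, 5}, leaving only 3.
Row 2, column 4: row 2 has {2, 3, 4} and column 4 has {1, 4}, leaving only 5.
Row 2, column 5: row 2 has {2, 3, 4, 5} and column 5 has {3, 4}, leaving only 1.
Row 3, column 2: row 3 has {1, 3, 4} and column 2 has {1, 3, 5}, leaving only 2.
Row 3, column 3: row 3 has {1, 2, 3, 4} and column 3 has {1, 4}, leaving only 5.
Row 5 already has {1, 3, 4} and column 3 already has {1, 4, 5}, so row 5, column 3 must be 2.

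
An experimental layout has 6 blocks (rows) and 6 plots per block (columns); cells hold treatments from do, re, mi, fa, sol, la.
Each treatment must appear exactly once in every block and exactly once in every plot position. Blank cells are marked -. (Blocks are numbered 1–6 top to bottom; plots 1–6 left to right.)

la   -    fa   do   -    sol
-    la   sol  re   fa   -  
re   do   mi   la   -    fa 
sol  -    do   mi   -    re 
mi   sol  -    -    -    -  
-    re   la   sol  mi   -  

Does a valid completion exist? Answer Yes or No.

No block or plot among the givens repeats a symbol, and propagating forced cells runs into no contradiction.
One valid completion exists (for instance, la mi fa do re sol / do la sol re fa mi / re do mi la sol fa / sol fa do mi la re / mi sol re fa do la / fa re la sol mi do).

Yes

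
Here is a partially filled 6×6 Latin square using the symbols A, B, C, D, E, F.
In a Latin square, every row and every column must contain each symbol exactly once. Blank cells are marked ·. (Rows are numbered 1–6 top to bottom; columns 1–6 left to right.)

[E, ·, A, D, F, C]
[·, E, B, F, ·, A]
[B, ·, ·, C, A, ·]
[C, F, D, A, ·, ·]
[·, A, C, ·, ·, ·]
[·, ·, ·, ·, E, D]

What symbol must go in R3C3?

Row 1, column 2: row 1 has {A, C, D, E, F} and column 2 has {A, E, F}, leaving only B.
Row 2, column 1: row 2 has {A, B, E, F} and column 1 has {B, C, E}, leaving only D.
Row 2, column 5: row 2 has {A, B, D, E, F} and column 5 has {A, E, F}, leaving only C.
Row 3, column 2: row 3 has {A, B, C} and column 2 has {A, B, E, F}, leaving only D.
Row 4, column 5: row 4 has {A, C, D, F} and column 5 has {A, C, E, F}, leaving only B.
Row 4, column 6: row 4 has {A, B, C, D, F} and column 6 has {A, C, D}, leaving only E.
Row 3, column 6: row 3 has {A, B, C, D} and column 6 has {A, C, D, E}, leaving only F.
Row 3 already has {A, B, C, D, F} and column 3 already has {A, B, C, D}, so row 3, column 3 must be E.

E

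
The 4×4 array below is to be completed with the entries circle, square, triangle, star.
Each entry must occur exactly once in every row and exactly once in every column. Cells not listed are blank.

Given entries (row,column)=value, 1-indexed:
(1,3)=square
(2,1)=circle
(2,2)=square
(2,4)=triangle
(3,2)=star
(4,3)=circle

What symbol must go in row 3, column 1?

square

Row 2, column 3: row 2 has {circle, square, triangle} and column 3 has {circle, square}, leaving only star.
Row 3, column 3: row 3 has {star} and column 3 has {circle, square, star}, leaving only triangle.
Row 3 already has {triangle, star} and column 1 already has {circle}, so row 3, column 1 must be square.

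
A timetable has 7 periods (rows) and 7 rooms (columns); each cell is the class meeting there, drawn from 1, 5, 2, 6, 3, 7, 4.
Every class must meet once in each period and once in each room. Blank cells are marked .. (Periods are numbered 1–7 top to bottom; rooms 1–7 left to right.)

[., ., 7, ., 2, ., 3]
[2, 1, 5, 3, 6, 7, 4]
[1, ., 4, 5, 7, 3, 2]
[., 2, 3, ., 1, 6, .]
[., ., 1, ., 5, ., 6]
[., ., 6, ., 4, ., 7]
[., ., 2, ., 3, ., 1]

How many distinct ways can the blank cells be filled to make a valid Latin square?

8

Period 1, room 1: eliminating its period and room leaves {5, 6, 4}.
Period 1, room 2: eliminating its period and room leaves {5, 6, 4}.
Period 1, room 4: eliminating its period and room leaves {1, 6, 4}.
Period 1, room 6: eliminating its period and room leaves {1, 5, 4}.
Period 3, room 2: eliminating its period and room leaves {6}.
Period 4, room 1: eliminating its period and room leaves {5, 7, 4}.
Period 4, room 4: eliminating its period and room leaves {7, 4}.
Period 4, room 7: eliminating its period and room leaves {5}.
Period 5, room 1: eliminating its period and room leaves {3, 7, 4}.
Period 5, room 2: eliminating its period and room leaves {3, 7, 4}.
Period 5, room 4: eliminating its period and room leaves {2, 7, 4}.
Period 5, room 6: eliminating its period and room leaves {2, 4}.
Period 6, room 1: eliminating its period and room leaves {5, 3}.
Period 6, room 2: eliminating its period and room leaves {5, 3}.
Period 6, room 4: eliminating its period and room leaves {1, 2}.
Period 6, room 6: eliminating its period and room leaves {1, 5, 2}.
Period 7, room 1: eliminating its period and room leaves {5, 6, 7, 4}.
Period 7, room 2: eliminating its period and room leaves {5, 6, 7, 4}.
Period 7, room 4: eliminating its period and room leaves {6, 7, 4}.
Period 7, room 6: eliminating its period and room leaves {5, 4}.
Enumerating the assignments across these blanks that avoid any period or room repeat gives 8 completions.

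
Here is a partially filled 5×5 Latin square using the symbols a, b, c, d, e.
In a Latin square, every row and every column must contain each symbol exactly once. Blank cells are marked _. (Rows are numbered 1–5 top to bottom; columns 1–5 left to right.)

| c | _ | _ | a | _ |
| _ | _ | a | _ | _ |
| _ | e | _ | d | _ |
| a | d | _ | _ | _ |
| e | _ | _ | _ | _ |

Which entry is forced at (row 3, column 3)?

c

Row 1, column 2: row 1 has {a, c} and column 2 has {d, e}, leaving only b.
Row 2, column 2: row 2 has {a} and column 2 has {b, d, e}, leaving only c.
Row 3, column 1: row 3 has {d, e} and column 1 has {a, c, e}, leaving only b.
Row 3 already has {b, d, e} and column 3 already has {a}, so row 3, column 3 must be c.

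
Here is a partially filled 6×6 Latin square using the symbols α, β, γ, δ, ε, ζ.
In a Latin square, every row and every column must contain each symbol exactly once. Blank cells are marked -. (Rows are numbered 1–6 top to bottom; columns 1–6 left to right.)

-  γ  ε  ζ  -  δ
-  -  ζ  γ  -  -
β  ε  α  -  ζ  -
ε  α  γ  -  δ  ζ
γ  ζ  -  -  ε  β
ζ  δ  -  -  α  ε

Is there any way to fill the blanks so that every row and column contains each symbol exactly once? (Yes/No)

No

Row 1, column 1: row 1 has {γ, δ, ε, ζ} and column 1 has {β, γ, ε, ζ}, so it must be α.
Row 1, column 5: row 1 has {α, γ, δ, ε, ζ} and column 5 has {α, δ, ε, ζ}, so it must be β.
Now row 2, column 5: row 2 together with column 5 already contain {α, β, γ, δ, ε, ζ} — every symbol — so nothing can go there. The grid has no valid completion.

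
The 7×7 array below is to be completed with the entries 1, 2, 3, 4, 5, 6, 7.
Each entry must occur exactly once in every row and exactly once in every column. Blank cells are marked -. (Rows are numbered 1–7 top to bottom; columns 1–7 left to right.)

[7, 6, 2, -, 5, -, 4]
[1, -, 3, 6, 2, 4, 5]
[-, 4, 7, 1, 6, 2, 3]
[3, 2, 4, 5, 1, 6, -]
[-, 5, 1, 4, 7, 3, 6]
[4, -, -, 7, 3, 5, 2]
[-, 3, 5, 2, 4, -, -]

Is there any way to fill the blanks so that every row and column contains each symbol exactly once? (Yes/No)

No row or column among the givens repeats a symbol, and propagating forced cells runs into no contradiction.
One valid completion exists (for instance, 7 6 2 3 5 1 4 / 1 7 3 6 2 4 5 / 5 4 7 1 6 2 3 / 3 2 4 5 1 6 7 / 2 5 1 4 7 3 6 / 4 1 6 7 3 5 2 / 6 3 5 2 4 7 1).

Yes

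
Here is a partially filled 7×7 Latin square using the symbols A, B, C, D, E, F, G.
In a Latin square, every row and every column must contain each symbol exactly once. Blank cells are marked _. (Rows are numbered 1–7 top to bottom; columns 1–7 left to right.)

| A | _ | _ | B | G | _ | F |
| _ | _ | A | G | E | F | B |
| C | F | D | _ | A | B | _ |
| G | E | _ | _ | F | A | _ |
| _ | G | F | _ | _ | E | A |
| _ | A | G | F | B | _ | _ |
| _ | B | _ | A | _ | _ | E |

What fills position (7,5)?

Row 2, column 1: row 2 has {A, B, E, F, G} and column 1 has {A, C, G}, leaving only D.
Row 2, column 2: row 2 has {A, B, D, E, F, G} and column 2 has {A, B, E, F, G}, leaving only C.
Row 1, column 2: row 1 has {A, B, F, G} and column 2 has {A, B, C, E, F, G}, leaving only D.
Row 1, column 6: row 1 has {A, B, D, F, G} and column 6 has {A, B, E, F}, leaving only C.
Row 1, column 3: row 1 has {A, B, C, D, F, G} and column 3 has {A, D, F, G}, leaving only E.
Row 3, column 4: row 3 has {A, B, C, D, F} and column 4 has {A, B, F, G}, leaving only E.
Row 3, column 7: row 3 has {A, B, C, D, E, F} and column 7 has {A, B, E, F}, leaving only G.
Row 5, column 1: row 5 has {A, E, F, G} and column 1 has {A, C, D, G}, leaving only B.
Row 6, column 1: row 6 has {A, B, F, G} and column 1 has {A, B, C, D, G}, leaving only E.
Row 6, column 6: row 6 has {A, B, E, F, G} and column 6 has {A, B, C, E, F}, leaving only D.
Row 6, column 7: row 6 has {A, B, D, E, F, G} and column 7 has {A, B, E, F, G}, leaving only C.
Row 4, column 7: row 4 has {A, E, F, G} and column 7 has {A, B, C, E, F, G}, leaving only D.
Row 4, column 4: row 4 has {A, D, E, F, G} and column 4 has {A, B, E, F, G}, leaving only C.
Row 4, column 3: row 4 has {A, C, D, E, F, G} and column 3 has {A, D, E, F, G}, leaving only B.
Row 5, column 4: row 5 has {A, B, E, F, G} and column 4 has {A, B, C, E, F, G}, leaving only D.
Row 5, column 5: row 5 has {A, B, D, E, F, G} and column 5 has {A, B, E, F, G}, leaving only C.
Row 7 already has {A, B, E} and column 5 already has {A, B, C, E, F, G}, so row 7, column 5 must be D.

D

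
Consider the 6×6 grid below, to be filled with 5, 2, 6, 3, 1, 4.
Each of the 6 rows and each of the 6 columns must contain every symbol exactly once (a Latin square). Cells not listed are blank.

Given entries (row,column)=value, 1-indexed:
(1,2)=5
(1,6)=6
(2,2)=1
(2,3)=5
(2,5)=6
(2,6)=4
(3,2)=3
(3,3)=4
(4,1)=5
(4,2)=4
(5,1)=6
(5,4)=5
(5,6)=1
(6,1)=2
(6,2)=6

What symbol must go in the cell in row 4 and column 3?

Row 2, column 1: row 2 has {5, 6, 1, 4} and column 1 has {5, 2, 6}, leaving only 3.
Row 2, column 4: row 2 has {5, 6, 3, 1, 4} and column 4 has {5}, leaving only 2.
Row 3, column 1: row 3 has {3, 4} and column 1 has {5, 2, 6, 3}, leaving only 1.
Row 1, column 1: row 1 has {5, 6} and column 1 has {5, 2, 6, 3, 1}, leaving only 4.
Row 3, column 4: row 3 has {3, 1, 4} and column 4 has {5, 2}, leaving only 6.
Row 5, column 2: row 5 has {5, 6, 1} and column 2 has {5, 6, 3, 1, 4}, leaving only 2.
Row 5, column 3: row 5 has {5, 2, 6, 1} and column 3 has {5, 4}, leaving only 3.
Row 5, column 5: row 5 has {5, 2, 6, 3, 1} and column 5 has {6}, leaving only 4.
Row 6, column 3: row 6 has {2, 6} and column 3 has {5, 3, 4}, leaving only 1.
Row 1, column 3: row 1 has {5, 6, 4} and column 3 has {5, 3, 1, 4}, leaving only 2.
Row 4 already has {5, 4} and column 3 already has {5, 2, 3, 1, 4}, so row 4, column 3 must be 6.

6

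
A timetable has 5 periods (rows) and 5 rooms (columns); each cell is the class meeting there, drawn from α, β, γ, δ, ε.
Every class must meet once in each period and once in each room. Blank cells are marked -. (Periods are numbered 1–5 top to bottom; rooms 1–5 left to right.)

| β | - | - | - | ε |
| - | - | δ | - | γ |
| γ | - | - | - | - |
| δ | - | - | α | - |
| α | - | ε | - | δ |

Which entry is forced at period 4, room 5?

β

Period 4 already has {α, δ} and room 5 already has {γ, δ, ε}, so period 4, room 5 must be β.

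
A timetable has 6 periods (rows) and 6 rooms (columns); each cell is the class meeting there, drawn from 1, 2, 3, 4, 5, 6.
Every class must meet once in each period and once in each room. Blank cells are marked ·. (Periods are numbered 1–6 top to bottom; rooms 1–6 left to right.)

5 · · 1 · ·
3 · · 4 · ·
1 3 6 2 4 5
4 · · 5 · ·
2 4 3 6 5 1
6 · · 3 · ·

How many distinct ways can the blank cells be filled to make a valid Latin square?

14

Period 1, room 2: eliminating its period and room leaves {2, 6}.
Period 1, room 3: eliminating its period and room leaves {2, 4}.
Period 1, room 5: eliminating its period and room leaves {2, 3, 6}.
Period 1, room 6: eliminating its period and room leaves {2, 3, 4, 6}.
Period 2, room 2: eliminating its period and room leaves {1, 2, 5, 6}.
Period 2, room 3: eliminating its period and room leaves {1, 2, 5}.
Period 2, room 5: eliminating its period and room leaves {1, 2, 6}.
Period 2, room 6: eliminating its period and room leaves {2, 6}.
Period 4, room 2: eliminating its period and room leaves {1, 2, 6}.
Period 4, room 3: eliminating its period and room leaves {1, 2}.
Period 4, room 5: eliminating its period and room leaves {1, 2, 3, 6}.
Period 4, room 6: eliminating its period and room leaves {2, 3, 6}.
Period 6, room 2: eliminating its period and room leaves {1, 2, 5}.
Period 6, room 3: eliminating its period and room leaves {1, 2, 4, 5}.
Period 6, room 5: eliminating its period and room leaves {1, 2}.
Period 6, room 6: eliminating its period and room leaves {2, 4}.
Enumerating the assignments across these blanks that avoid any period or room repeat gives 14 completions.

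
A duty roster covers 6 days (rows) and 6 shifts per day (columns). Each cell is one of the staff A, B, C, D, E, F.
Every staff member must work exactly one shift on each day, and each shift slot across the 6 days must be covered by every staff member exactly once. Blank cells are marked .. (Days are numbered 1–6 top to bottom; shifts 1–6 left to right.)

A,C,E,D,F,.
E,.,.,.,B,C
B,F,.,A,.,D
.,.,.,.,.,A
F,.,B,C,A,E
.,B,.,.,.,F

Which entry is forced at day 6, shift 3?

Day 1, shift 6: day 1 has {A, C, D, E, F} and shift 6 has {A, C, D, E, F}, leaving only B.
Day 2, shift 4: day 2 has {B, C, E} and shift 4 has {A, C, D}, leaving only F.
Day 3, shift 3: day 3 has {A, B, D, F} and shift 3 has {B, E}, leaving only C.
Day 3, shift 5: day 3 has {A, B, C, D, F} and shift 5 has {A, B, F}, leaving only E.
Day 5, shift 2: day 5 has {A, B, C, E, F} and shift 2 has {B, C, F}, leaving only D.
Day 2, shift 2: day 2 has {B, C, E, F} and shift 2 has {B, C, D, F}, leaving only A.
Day 2, shift 3: day 2 has {A, B, C, E, F} and shift 3 has {B, C, E}, leaving only D.
Day 6 already has {B, F} and shift 3 already has {B, C, D, E}, so day 6, shift 3 must be A.

A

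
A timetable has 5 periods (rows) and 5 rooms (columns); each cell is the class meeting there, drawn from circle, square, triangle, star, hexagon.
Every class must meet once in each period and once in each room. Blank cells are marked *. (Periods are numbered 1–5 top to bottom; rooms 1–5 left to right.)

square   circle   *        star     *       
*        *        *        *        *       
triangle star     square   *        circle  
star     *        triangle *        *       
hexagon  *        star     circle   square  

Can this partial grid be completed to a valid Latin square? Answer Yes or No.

No

Period 1, room 3: period 1 has {circle, square, star} and room 3 has {square, triangle, star}, so it must be hexagon.
Period 1, room 5: period 1 has {circle, square, star, hexagon} and room 5 has {circle, square}, so it must be triangle.
Period 2, room 1: period 2 has {} and room 1 has {square, triangle, star, hexagon}, so it must be circle.
Now period 2, room 3: period 2 together with room 3 already contain {circle, square, triangle, star, hexagon} — every symbol — so nothing can go there. The grid has no valid completion.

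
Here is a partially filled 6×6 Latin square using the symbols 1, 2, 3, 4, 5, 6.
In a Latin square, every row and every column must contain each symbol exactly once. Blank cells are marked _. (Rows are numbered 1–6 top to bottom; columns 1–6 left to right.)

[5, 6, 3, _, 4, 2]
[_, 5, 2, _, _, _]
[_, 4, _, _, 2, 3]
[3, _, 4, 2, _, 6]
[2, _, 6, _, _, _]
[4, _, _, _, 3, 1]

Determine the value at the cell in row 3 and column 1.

6

Row 1, column 4: row 1 has {2, 3, 4, 5, 6} and column 4 has {2}, leaving only 1.
Row 2, column 6: row 2 has {2, 5} and column 6 has {1, 2, 3, 6}, leaving only 4.
Row 4, column 2: row 4 has {2, 3, 4, 6} and column 2 has {4, 5, 6}, leaving only 1.
Row 4, column 5: row 4 has {1, 2, 3, 4, 6} and column 5 has {2, 3, 4}, leaving only 5.
Row 5, column 2: row 5 has {2, 6} and column 2 has {1, 4, 5, 6}, leaving only 3.
Row 5, column 5: row 5 has {2, 3, 6} and column 5 has {2, 3, 4, 5}, leaving only 1.
Row 2, column 5: row 2 has {2, 4, 5} and column 5 has {1, 2, 3, 4, 5}, leaving only 6.
Row 2, column 1: row 2 has {2, 4, 5, 6} and column 1 has {2, 3, 4, 5}, leaving only 1.
Row 3 already has {2, 3, 4} and column 1 already has {1, 2, 3, 4, 5}, so row 3, column 1 must be 6.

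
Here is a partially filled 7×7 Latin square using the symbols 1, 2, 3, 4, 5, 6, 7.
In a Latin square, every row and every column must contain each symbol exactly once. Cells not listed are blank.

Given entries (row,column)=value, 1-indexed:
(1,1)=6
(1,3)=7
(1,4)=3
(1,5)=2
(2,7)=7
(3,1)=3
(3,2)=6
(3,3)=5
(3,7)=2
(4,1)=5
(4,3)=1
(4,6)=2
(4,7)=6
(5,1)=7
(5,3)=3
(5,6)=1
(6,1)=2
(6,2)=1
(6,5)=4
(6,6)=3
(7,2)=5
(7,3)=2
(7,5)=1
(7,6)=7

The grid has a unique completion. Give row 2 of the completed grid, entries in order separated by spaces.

1 3 4 2 5 6 7

Row 1, column 2: row 1 has {2, 3, 6, 7} and column 2 has {1, 5, 6}, leaving only 4.
Row 1, column 6: row 1 has {2, 3, 4, 6, 7} and column 6 has {1, 2, 3, 7}, leaving only 5.
Row 1, column 7: row 1 has {2, 3, 4, 5, 6, 7} and column 7 has {2, 6, 7}, leaving only 1.
Row 3, column 5: row 3 has {2, 3, 5, 6} and column 5 has {1, 2, 4}, leaving only 7.
Row 3, column 6: row 3 has {2, 3, 5, 6, 7} and column 6 has {1, 2, 3, 5, 7}, leaving only 4.
Row 2, column 6: row 2 has {7} and column 6 has {1, 2, 3, 4, 5, 7}, leaving only 6.
Row 2, column 3: row 2 has {6, 7} and column 3 has {1, 2, 3, 5, 7}, leaving only 4.
Row 2, column 1: row 2 has {4, 6, 7} and column 1 has {2, 3, 5, 6, 7}, leaving only 1.
Row 3, column 4: row 3 has {2, 3, 4, 5, 6, 7} and column 4 has {3}, leaving only 1.
Row 4, column 5: row 4 has {1, 2, 5, 6} and column 5 has {1, 2, 4, 7}, leaving only 3.
Row 2, column 5: row 2 has {1, 4, 6, 7} and column 5 has {1, 2, 3, 4, 7}, leaving only 5.
Row 2, column 4: row 2 has {1, 4, 5, 6, 7} and column 4 has {1, 3}, leaving only 2.
Row 2, column 2: row 2 has {1, 2, 4, 5, 6, 7} and column 2 has {1, 4, 5, 6}, leaving only 3.
So row 2 reads: 1 3 4 2 5 6 7.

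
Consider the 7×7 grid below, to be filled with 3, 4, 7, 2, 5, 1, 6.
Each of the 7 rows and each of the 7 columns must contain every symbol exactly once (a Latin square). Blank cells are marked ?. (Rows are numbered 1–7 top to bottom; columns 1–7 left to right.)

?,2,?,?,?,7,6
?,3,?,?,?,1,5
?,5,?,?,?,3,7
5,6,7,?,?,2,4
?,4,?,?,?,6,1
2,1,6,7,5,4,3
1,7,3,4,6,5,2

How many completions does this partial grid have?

Row 1, column 1: eliminating its row and column leaves {3, 4}.
Row 1, column 3: eliminating its row and column leaves {4, 5, 1}.
Row 1, column 4: eliminating its row and column leaves {3, 5, 1}.
Row 1, column 5: eliminating its row and column leaves {3, 4, 1}.
Row 2, column 1: eliminating its row and column leaves {4, 7, 6}.
Row 2, column 3: eliminating its row and column leaves {4, 2}.
Row 2, column 4: eliminating its row and column leaves {2, 6}.
Row 2, column 5: eliminating its row and column leaves {4, 7, 2}.
Row 3, column 1: eliminating its row and column leaves {4, 6}.
Row 3, column 3: eliminating its row and column leaves {4, 2, 1}.
Row 3, column 4: eliminating its row and column leaves {2, 1, 6}.
Row 3, column 5: eliminating its row and column leaves {4, 2, 1}.
Row 4, column 4: eliminating its row and column leaves {3, 1}.
Row 4, column 5: eliminating its row and column leaves {3, 1}.
Row 5, column 1: eliminating its row and column leaves {3, 7}.
Row 5, column 3: eliminating its row and column leaves {2, 5}.
Row 5, column 4: eliminating its row and column leaves {3, 2, 5}.
Row 5, column 5: eliminating its row and column leaves {3, 7, 2}.
Enumerating the assignments across these blanks that avoid any row or column repeat gives 9 completions.

9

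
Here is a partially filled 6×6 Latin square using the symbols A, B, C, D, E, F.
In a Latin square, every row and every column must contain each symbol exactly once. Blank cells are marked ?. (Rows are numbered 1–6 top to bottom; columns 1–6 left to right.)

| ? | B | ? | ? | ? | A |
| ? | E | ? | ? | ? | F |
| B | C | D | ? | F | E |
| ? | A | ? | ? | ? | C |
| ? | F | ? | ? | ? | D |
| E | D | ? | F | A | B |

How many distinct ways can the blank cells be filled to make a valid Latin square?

Row 1, column 1: eliminating its row and column leaves {C, D, F}.
Row 1, column 3: eliminating its row and column leaves {C, E, F}.
Row 1, column 4: eliminating its row and column leaves {C, D, E}.
Row 1, column 5: eliminating its row and column leaves {C, D, E}.
Row 2, column 1: eliminating its row and column leaves {A, C, D}.
Row 2, column 3: eliminating its row and column leaves {A, B, C}.
Row 2, column 4: eliminating its row and column leaves {A, B, C, D}.
Row 2, column 5: eliminating its row and column leaves {B, C, D}.
Row 3, column 4: eliminating its row and column leaves {A}.
Row 4, column 1: eliminating its row and column leaves {D, F}.
Row 4, column 3: eliminating its row and column leaves {B, E, F}.
Row 4, column 4: eliminating its row and column leaves {B, D, E}.
Row 4, column 5: eliminating its row and column leaves {B, D, E}.
Row 5, column 1: eliminating its row and column leaves {A, C}.
Row 5, column 3: eliminating its row and column leaves {A, B, C, E}.
Row 5, column 4: eliminating its row and column leaves {A, B, C, E}.
Row 5, column 5: eliminating its row and column leaves {B, C, E}.
Row 6, column 3: eliminating its row and column leaves {C}.
Enumerating the assignments across these blanks that avoid any row or column repeat gives 20 completions.

20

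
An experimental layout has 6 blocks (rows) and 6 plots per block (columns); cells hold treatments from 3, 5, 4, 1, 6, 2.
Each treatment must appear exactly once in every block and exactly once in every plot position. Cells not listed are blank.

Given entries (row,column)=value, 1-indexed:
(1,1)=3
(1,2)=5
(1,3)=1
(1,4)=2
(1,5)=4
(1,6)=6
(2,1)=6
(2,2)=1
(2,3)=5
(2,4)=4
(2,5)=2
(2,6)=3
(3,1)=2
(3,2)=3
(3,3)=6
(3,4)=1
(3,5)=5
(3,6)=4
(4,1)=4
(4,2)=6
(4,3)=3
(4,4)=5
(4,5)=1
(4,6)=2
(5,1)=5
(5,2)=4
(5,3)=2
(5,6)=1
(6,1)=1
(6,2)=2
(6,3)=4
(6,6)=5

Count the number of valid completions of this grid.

2

Block 5, plot 4: eliminating its block and plot leaves {3, 6}.
Block 5, plot 5: eliminating its block and plot leaves {3, 6}.
Block 6, plot 4: eliminating its block and plot leaves {3, 6}.
Block 6, plot 5: eliminating its block and plot leaves {3, 6}.
Enumerating the assignments across these blanks that avoid any block or plot repeat gives 2 completions.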